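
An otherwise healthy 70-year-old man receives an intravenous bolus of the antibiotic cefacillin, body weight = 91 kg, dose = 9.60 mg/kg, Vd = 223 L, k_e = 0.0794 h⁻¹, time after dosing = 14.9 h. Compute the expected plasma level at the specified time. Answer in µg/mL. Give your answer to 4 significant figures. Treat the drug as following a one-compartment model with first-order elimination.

1.200 µg/mL

Total dose = 9.60 × 91 = 873.6 mg
C₀ = Dose / Vd = 873.6 / 223 = 3.917 mg/L
C = C₀ · e^(−k·t) = 3.917 × e^(−0.07940 × 14.9)
  = 3.917 × 0.3063 = 1.200 mg/L
(1.200 mg/L = 1.200 µg/mL)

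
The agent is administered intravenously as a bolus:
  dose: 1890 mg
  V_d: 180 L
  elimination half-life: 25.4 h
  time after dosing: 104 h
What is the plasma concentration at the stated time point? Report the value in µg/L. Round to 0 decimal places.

615 µg/L

C₀ = Dose / Vd = 1890 / 180 = 10.50 mg/L
k = ln2 / t½ = 0.693147 / 25.4 = 0.02729 h⁻¹
C = C₀ · e^(−k·t) = 10.50 × e^(−0.02729 × 104)
  = 10.50 × 0.05853 = 0.6146 mg/L
Convert: 0.6146 mg/L × 1000 = 614.6 µg/L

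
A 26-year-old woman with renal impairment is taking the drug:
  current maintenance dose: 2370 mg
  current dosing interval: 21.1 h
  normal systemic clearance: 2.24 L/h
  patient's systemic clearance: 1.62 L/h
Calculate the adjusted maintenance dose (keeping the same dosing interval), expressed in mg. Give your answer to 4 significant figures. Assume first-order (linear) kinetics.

To keep the same average steady-state level, dosing rate must scale with clearance.
CL ratio = 1.62 / 2.24 = 0.7232
New dose (same interval) = 2370 × 0.7232 = 1714 mg

1714 mg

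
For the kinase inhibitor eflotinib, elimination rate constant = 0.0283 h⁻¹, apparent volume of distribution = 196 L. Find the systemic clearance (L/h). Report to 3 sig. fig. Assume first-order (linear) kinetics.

5.55 L/h

CL = k × Vd = 0.0283 × 196 = 5.547 L/h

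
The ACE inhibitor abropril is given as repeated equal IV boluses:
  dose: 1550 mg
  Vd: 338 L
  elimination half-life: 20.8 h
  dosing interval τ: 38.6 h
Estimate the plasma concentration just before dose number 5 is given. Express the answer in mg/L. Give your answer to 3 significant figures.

1.74 mg/L

C₀ per dose = Dose / Vd = 1550 / 338 = 4.586 mg/L
k = ln2 / t½ = 0.693147 / 20.8 = 0.03332 h⁻¹
Fraction remaining after one interval: r = e^(−kτ) = e^(−0.03332 × 38.6) = 0.2763
Before dose 5, 4 doses have been given (aged 1τ, 2τ, 3τ, 4τ).
C_trough = C₀ × (r + r² + … + r^4) = C₀ × r(1−r^4)/(1−r)
        = 4.586 × 0.2763 × (1 − 0.005828) / (1 − 0.2763) = 1.741 mg/L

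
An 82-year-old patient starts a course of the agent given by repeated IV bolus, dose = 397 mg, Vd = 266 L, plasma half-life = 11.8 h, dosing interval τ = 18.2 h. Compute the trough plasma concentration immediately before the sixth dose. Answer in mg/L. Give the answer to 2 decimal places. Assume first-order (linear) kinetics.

C₀ per dose = Dose / Vd = 397 / 266 = 1.492 mg/L
k = ln2 / t½ = 0.693147 / 11.8 = 0.05874 h⁻¹
Fraction remaining after one interval: r = e^(−kτ) = e^(−0.05874 × 18.2) = 0.3433
Before dose 6, 5 doses have been given (aged 1τ, 2τ, 3τ, 4τ, 5τ).
C_trough = C₀ × (r + r² + … + r^5) = C₀ × r(1−r^5)/(1−r)
        = 1.492 × 0.3433 × (1 − 0.004768) / (1 − 0.3433) = 0.7762 mg/L

0.78 mg/L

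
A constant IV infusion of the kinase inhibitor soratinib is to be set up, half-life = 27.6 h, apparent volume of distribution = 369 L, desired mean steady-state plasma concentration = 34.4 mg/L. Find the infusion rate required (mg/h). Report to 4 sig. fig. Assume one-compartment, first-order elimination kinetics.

k = ln2 / t½ = 0.693147 / 27.6 = 0.02511 h⁻¹
CL = k × Vd = 0.02511 × 369 = 9.266 L/h
At steady state, infusion rate R₀ = Css × CL = 34.4 × 9.266 = 318.8 mg/h

318.8 mg/h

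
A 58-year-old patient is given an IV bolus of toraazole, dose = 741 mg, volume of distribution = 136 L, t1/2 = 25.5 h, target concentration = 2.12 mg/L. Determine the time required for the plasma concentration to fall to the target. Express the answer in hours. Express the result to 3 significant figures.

34.7 h

C₀ = Dose / Vd = 741.0 / 136 = 5.449 mg/L
k = ln2 / t½ = 0.693147 / 25.5 = 0.02718 h⁻¹
t = ln(C₀ / C) / k = ln(5.449 / 2.12) / 0.02718
  = ln(2.570) / 0.02718 = 0.9439 / 0.02718 = 34.73 h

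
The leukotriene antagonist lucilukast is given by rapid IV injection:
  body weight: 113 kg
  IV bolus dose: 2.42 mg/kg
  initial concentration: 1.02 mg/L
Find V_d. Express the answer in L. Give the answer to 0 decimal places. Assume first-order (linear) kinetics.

Dose = 2.42 × 113 = 273.5 mg
Vd = Dose / C₀ = 273.5 / 1.02 = 268.1 L

268 L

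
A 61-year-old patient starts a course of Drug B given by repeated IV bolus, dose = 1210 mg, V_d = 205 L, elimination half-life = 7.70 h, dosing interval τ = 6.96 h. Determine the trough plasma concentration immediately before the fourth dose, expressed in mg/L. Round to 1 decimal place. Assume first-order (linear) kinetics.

5.7 mg/L

C₀ per dose = Dose / Vd = 1210 / 205 = 5.902 mg/L
k = ln2 / t½ = 0.693147 / 7.70 = 0.09002 h⁻¹
Fraction remaining after one interval: r = e^(−kτ) = e^(−0.09002 × 6.96) = 0.5344
Before dose 4, 3 doses have been given (aged 1τ, 2τ, 3τ).
C_trough = C₀ × (r + r² + … + r^3) = C₀ × r(1−r^3)/(1−r)
        = 5.902 × 0.5344 × (1 − 0.1526) / (1 − 0.5344) = 5.740 mg/L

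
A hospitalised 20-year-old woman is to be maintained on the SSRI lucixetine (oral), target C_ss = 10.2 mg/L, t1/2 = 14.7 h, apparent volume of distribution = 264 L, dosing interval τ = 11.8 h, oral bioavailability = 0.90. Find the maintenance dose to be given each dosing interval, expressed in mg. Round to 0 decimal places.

k = ln2 / t½ = 0.693147 / 14.7 = 0.04715 h⁻¹
CL = k × Vd = 0.04715 × 264 = 12.45 L/h
At steady state, F × (Dose/τ) = Css × CL.
Dose = Css × CL × τ / F = 10.2 × 12.45 × 11.8 / 0.90 = 1665 mg

1665 mg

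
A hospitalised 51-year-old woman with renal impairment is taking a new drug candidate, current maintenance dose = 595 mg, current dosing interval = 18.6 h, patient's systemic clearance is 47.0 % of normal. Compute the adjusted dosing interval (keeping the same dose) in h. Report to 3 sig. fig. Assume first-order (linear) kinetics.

To keep the same average steady-state level, dosing rate must scale with clearance.
CL ratio = 47.0 / 100 = 0.4700
New interval (same dose) = 18.6 / 0.4700 = 39.57 h

39.6 h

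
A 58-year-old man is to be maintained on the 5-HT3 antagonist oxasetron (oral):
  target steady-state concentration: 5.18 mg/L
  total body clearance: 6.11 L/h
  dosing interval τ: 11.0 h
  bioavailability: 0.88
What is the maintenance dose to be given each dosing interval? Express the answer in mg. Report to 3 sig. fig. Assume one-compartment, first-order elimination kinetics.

At steady state, F × (Dose/τ) = Css × CL.
Dose = Css × CL × τ / F = 5.18 × 6.110 × 11.0 / 0.88 = 395.6 mg

396 mg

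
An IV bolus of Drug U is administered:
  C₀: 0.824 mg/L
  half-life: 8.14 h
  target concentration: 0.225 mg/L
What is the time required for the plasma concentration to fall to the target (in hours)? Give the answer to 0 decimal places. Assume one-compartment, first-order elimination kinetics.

k = ln2 / t½ = 0.693147 / 8.14 = 0.08515 h⁻¹
t = ln(C₀ / C) / k = ln(0.8240 / 0.225) / 0.08515
  = ln(3.662) / 0.08515 = 1.298 / 0.08515 = 15.24 h

15 h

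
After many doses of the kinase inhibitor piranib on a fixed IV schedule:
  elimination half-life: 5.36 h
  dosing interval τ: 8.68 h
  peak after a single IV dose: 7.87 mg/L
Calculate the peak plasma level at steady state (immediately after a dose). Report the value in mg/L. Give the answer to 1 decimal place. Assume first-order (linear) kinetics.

11.7 mg/L

k = ln2 / t½ = 0.693147 / 5.36 = 0.1293 h⁻¹
e^(−kτ) = e^(−0.1293 × 8.68) = 0.3255
Accumulation ratio R = 1 / (1 − e^(−kτ)) = 1 / (1 − 0.3255) = 1.483
Steady-state peak = C₀ × R = 7.87 × 1.483 = 11.67 mg/L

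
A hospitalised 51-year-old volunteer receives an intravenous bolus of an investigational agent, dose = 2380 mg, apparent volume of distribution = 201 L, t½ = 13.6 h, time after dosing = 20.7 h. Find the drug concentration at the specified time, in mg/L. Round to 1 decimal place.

C₀ = Dose / Vd = 2380 / 201 = 11.84 mg/L
k = ln2 / t½ = 0.693147 / 13.6 = 0.05097 h⁻¹
C = C₀ · e^(−k·t) = 11.84 × e^(−0.05097 × 20.7)
  = 11.84 × 0.3482 = 4.123 mg/L

4.1 mg/L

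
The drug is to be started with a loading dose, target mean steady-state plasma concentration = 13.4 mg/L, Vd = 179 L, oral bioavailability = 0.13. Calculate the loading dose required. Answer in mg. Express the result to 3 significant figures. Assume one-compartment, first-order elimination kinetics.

LD = Css × Vd / F = 13.4 × 179 / 0.13 = 18450 mg

18500 mg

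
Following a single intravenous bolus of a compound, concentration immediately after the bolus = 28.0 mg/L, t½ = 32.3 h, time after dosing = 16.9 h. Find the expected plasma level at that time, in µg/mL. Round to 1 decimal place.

k = ln2 / t½ = 0.693147 / 32.3 = 0.02146 h⁻¹
C = C₀ · e^(−k·t) = 28.00 × e^(−0.02146 × 16.9)
  = 28.00 × 0.6958 = 19.48 mg/L
(19.48 mg/L = 19.48 µg/mL)

19.5 µg/mL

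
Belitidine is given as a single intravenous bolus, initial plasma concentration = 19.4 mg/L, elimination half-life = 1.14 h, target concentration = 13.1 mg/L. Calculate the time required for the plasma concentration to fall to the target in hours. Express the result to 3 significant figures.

0.646 h

k = ln2 / t½ = 0.693147 / 1.14 = 0.6080 h⁻¹
t = ln(C₀ / C) / k = ln(19.40 / 13.1) / 0.6080
  = ln(1.481) / 0.6080 = 0.3927 / 0.6080 = 0.6459 h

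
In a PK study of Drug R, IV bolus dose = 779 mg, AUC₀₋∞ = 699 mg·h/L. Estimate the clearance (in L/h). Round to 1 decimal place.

1.1 L/h

CL = Dose / AUC = 779 / 699 = 1.114 L/h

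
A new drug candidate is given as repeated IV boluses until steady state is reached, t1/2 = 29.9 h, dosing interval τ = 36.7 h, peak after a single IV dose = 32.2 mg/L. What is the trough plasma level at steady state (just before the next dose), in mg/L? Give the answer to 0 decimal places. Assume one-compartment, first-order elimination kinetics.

24 mg/L

k = ln2 / t½ = 0.693147 / 29.9 = 0.02318 h⁻¹
e^(−kτ) = e^(−0.02318 × 36.7) = 0.4271
Accumulation ratio R = 1 / (1 − e^(−kτ)) = 1 / (1 − 0.4271) = 1.746
Steady-state trough = C₀ × R × e^(−kτ) = 32.2 × 1.746 × 0.4271 = 24.01 mg/L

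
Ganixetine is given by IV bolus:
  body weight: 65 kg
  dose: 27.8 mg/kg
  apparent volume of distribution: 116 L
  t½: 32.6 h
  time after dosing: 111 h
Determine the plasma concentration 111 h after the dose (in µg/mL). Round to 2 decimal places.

Total dose = 27.8 × 65 = 1807 mg
C₀ = Dose / Vd = 1807 / 116 = 15.58 mg/L
k = ln2 / t½ = 0.693147 / 32.6 = 0.02126 h⁻¹
C = C₀ · e^(−k·t) = 15.58 × e^(−0.02126 × 111)
  = 15.58 × 0.09443 = 1.471 mg/L
(1.471 mg/L = 1.471 µg/mL)

1.47 µg/mL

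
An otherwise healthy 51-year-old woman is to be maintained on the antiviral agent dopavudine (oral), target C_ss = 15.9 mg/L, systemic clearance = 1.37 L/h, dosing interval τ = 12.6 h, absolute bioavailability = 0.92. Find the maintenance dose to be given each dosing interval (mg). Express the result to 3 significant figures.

298 mg

At steady state, F × (Dose/τ) = Css × CL.
Dose = Css × CL × τ / F = 15.9 × 1.370 × 12.6 / 0.92 = 298.3 mg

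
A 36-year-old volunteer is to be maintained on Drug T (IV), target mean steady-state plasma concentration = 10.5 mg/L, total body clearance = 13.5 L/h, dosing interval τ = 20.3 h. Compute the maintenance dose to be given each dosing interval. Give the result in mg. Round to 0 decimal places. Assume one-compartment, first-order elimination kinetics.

2878 mg

At steady state, Dose/τ = Css × CL.
Dose = Css × CL × τ = 10.5 × 13.50 × 20.3 = 2878 mg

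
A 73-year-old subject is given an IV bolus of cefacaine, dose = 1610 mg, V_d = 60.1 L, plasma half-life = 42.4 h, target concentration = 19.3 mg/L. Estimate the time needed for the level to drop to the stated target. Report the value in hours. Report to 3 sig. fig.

C₀ = Dose / Vd = 1610 / 60.1 = 26.79 mg/L
k = ln2 / t½ = 0.693147 / 42.4 = 0.01635 h⁻¹
t = ln(C₀ / C) / k = ln(26.79 / 19.3) / 0.01635
  = ln(1.388) / 0.01635 = 0.3279 / 0.01635 = 20.06 h

20.1 h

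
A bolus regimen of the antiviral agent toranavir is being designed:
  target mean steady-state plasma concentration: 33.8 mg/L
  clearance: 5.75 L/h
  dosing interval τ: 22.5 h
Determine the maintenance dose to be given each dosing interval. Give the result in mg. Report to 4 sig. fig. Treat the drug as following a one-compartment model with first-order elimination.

At steady state, Dose/τ = Css × CL.
Dose = Css × CL × τ = 33.8 × 5.750 × 22.5 = 4373 mg

4373 mg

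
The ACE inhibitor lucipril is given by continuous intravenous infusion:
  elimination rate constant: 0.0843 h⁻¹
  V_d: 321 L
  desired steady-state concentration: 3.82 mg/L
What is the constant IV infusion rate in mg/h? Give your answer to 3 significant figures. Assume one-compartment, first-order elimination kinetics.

CL = k × Vd = 0.08430 × 321 = 27.06 L/h
At steady state, infusion rate R₀ = Css × CL = 3.82 × 27.06 = 103.4 mg/h

103 mg/h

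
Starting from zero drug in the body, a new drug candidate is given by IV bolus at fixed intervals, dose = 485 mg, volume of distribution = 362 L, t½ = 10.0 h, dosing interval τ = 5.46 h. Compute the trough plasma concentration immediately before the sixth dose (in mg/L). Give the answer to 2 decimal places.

2.47 mg/L

C₀ per dose = Dose / Vd = 485 / 362 = 1.340 mg/L
k = ln2 / t½ = 0.693147 / 10.0 = 0.06931 h⁻¹
Fraction remaining after one interval: r = e^(−kτ) = e^(−0.06931 × 5.46) = 0.6849
Before dose 6, 5 doses have been given (aged 1τ, 2τ, 3τ, 4τ, 5τ).
C_trough = C₀ × (r + r² + … + r^5) = C₀ × r(1−r^5)/(1−r)
        = 1.340 × 0.6849 × (1 − 0.1507) / (1 − 0.6849) = 2.474 mg/L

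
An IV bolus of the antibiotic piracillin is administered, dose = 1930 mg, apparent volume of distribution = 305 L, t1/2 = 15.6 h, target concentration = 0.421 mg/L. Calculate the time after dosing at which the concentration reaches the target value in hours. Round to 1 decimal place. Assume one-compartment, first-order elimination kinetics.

C₀ = Dose / Vd = 1930 / 305 = 6.328 mg/L
k = ln2 / t½ = 0.693147 / 15.6 = 0.04443 h⁻¹
t = ln(C₀ / C) / k = ln(6.328 / 0.421) / 0.04443
  = ln(15.03) / 0.04443 = 2.710 / 0.04443 = 60.99 h

61.0 h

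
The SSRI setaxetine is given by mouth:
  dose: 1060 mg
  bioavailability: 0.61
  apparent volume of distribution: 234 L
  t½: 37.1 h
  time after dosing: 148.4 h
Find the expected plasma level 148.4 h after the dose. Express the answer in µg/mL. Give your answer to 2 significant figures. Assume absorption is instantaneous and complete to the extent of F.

0.17 µg/mL

Amount reaching circulation = F × Dose = 0.61 × 1060 = 646.6 mg
C₀ = F·Dose / Vd = 646.6 / 234 = 2.763 mg/L
k = ln2 / t½ = 0.693147 / 37.1 = 0.01868 h⁻¹
t / t½ = 148.4 / 37.1 = 4 half-lives
C = C₀ × (1/2)^4 = 2.763 × 0.06250 = 0.1727 mg/L
(0.1727 mg/L = 0.1727 µg/mL)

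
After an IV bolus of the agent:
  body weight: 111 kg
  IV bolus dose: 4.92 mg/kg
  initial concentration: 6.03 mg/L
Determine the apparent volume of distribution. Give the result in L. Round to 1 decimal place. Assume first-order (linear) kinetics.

90.6 L

Dose = 4.92 × 111 = 546.1 mg
Vd = Dose / C₀ = 546.1 / 6.03 = 90.56 L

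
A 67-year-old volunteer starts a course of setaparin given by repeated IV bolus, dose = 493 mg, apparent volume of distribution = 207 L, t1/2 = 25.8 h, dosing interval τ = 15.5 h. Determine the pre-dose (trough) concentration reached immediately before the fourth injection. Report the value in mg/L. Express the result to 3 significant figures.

3.29 mg/L

C₀ per dose = Dose / Vd = 493 / 207 = 2.382 mg/L
k = ln2 / t½ = 0.693147 / 25.8 = 0.02687 h⁻¹
Fraction remaining after one interval: r = e^(−kτ) = e^(−0.02687 × 15.5) = 0.6594
Before dose 4, 3 doses have been given (aged 1τ, 2τ, 3τ).
C_trough = C₀ × (r + r² + … + r^3) = C₀ × r(1−r^3)/(1−r)
        = 2.382 × 0.6594 × (1 − 0.2867) / (1 − 0.6594) = 3.289 mg/L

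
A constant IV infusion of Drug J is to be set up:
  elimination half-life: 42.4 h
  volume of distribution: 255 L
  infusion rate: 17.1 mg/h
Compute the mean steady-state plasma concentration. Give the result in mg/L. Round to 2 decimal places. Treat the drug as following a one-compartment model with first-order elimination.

k = ln2 / t½ = 0.693147 / 42.4 = 0.01635 h⁻¹
CL = k × Vd = 0.01635 × 255 = 4.169 L/h
At steady state Css = R₀ / CL = 17.1 / 4.169 = 4.102 mg/L

4.10 mg/L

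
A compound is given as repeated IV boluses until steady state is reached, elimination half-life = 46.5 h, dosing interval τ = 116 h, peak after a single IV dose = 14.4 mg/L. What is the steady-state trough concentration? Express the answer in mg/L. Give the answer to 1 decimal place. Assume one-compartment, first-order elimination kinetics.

k = ln2 / t½ = 0.693147 / 46.5 = 0.01491 h⁻¹
e^(−kτ) = e^(−0.01491 × 116) = 0.1774
Accumulation ratio R = 1 / (1 − e^(−kτ)) = 1 / (1 − 0.1774) = 1.216
Steady-state trough = C₀ × R × e^(−kτ) = 14.4 × 1.216 × 0.1774 = 3.106 mg/L

3.1 mg/L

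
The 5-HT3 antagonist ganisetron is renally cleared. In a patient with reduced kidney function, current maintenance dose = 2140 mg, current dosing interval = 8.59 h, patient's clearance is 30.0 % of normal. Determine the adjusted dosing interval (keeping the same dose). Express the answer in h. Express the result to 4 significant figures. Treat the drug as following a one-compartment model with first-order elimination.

28.63 h

To keep the same average steady-state level, dosing rate must scale with clearance.
CL ratio = 30.0 / 100 = 0.3000
New interval (same dose) = 8.59 / 0.3000 = 28.63 h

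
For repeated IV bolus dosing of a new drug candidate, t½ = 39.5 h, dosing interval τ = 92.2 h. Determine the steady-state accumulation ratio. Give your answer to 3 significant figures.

1.25

k = ln2 / t½ = 0.693147 / 39.5 = 0.01755 h⁻¹
e^(−kτ) = e^(−0.01755 × 92.2) = 0.1983
Accumulation ratio R = 1 / (1 − e^(−kτ)) = 1 / (1 − 0.1983) = 1.247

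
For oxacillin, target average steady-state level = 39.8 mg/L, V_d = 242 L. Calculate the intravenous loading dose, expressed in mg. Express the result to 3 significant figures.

LD = Css × Vd = 39.8 × 242 = 9632 mg

9630 mg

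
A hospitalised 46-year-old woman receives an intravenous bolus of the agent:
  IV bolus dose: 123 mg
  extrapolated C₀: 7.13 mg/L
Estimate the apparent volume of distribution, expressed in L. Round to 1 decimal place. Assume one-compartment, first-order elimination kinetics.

17.3 L

Vd = Dose / C₀ = 123.0 / 7.13 = 17.25 L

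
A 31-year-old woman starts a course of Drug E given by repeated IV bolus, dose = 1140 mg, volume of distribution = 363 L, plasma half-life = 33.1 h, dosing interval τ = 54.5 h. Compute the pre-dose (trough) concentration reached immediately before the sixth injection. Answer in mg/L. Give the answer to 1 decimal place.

1.5 mg/L

C₀ per dose = Dose / Vd = 1140 / 363 = 3.140 mg/L
k = ln2 / t½ = 0.693147 / 33.1 = 0.02094 h⁻¹
Fraction remaining after one interval: r = e^(−kτ) = e^(−0.02094 × 54.5) = 0.3194
Before dose 6, 5 doses have been given (aged 1τ, 2τ, 3τ, 4τ, 5τ).
C_trough = C₀ × (r + r² + … + r^5) = C₀ × r(1−r^5)/(1−r)
        = 3.140 × 0.3194 × (1 − 0.003324) / (1 − 0.3194) = 1.469 mg/L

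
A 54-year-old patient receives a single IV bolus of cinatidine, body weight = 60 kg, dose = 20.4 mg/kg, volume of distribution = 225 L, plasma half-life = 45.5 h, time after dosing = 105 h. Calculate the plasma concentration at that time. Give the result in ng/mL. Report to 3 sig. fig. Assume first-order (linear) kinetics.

1100 ng/mL

Total dose = 20.4 × 60 = 1224 mg
C₀ = Dose / Vd = 1224 / 225 = 5.440 mg/L
k = ln2 / t½ = 0.693147 / 45.5 = 0.01523 h⁻¹
C = C₀ · e^(−k·t) = 5.440 × e^(−0.01523 × 105)
  = 5.440 × 0.2021 = 1.099 mg/L
Convert: 1.099 mg/L × 1000 = 1099 ng/mL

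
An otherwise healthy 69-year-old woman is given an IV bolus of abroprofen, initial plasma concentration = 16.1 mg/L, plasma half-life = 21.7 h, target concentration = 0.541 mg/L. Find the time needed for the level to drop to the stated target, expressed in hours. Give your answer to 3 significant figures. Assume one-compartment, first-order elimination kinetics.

k = ln2 / t½ = 0.693147 / 21.7 = 0.03194 h⁻¹
t = ln(C₀ / C) / k = ln(16.10 / 0.541) / 0.03194
  = ln(29.76) / 0.03194 = 3.393 / 0.03194 = 106.2 h

106 h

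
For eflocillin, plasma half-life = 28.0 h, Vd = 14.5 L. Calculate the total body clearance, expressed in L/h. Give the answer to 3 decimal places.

k = ln2 / t½ = 0.693147 / 28.0 = 0.02476 h⁻¹
CL = k × Vd = 0.02476 × 14.5 = 0.3590 L/h

0.359 L/h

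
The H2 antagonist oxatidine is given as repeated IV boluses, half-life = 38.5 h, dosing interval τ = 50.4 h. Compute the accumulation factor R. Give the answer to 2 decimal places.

k = ln2 / t½ = 0.693147 / 38.5 = 0.01800 h⁻¹
e^(−kτ) = e^(−0.01800 × 50.4) = 0.4037
Accumulation ratio R = 1 / (1 − e^(−kτ)) = 1 / (1 − 0.4037) = 1.677

1.68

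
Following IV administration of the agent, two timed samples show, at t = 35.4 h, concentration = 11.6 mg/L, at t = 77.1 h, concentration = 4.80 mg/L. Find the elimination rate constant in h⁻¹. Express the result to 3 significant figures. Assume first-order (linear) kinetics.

k = ln(C₁/C₂) / (t₂ − t₁) = ln(11.6/4.80) / (77.1 − 35.4)
  = 0.8824 / 41.70 = 0.02116 h⁻¹

0.0212 h⁻¹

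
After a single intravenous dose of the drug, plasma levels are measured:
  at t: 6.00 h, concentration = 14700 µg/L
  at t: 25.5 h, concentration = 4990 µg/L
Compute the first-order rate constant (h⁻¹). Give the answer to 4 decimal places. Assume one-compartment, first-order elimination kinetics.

k = ln(C₁/C₂) / (t₂ − t₁) = ln(14700/4990) / (25.5 − 6.00)
  = 1.080 / 19.50 = 0.05538 h⁻¹

0.0554 h⁻¹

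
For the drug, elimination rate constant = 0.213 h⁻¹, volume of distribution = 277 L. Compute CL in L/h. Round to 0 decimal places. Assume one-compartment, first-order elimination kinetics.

59 L/h

CL = k × Vd = 0.213 × 277 = 59.00 L/h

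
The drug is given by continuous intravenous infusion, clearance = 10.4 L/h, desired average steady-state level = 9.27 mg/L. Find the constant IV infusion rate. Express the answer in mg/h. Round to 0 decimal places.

96 mg/h

At steady state, infusion rate R₀ = Css × CL = 9.27 × 10.40 = 96.41 mg/h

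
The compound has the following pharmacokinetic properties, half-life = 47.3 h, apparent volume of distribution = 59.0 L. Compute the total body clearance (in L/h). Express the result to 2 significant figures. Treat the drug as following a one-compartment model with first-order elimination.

0.86 L/h

k = ln2 / t½ = 0.693147 / 47.3 = 0.01465 h⁻¹
CL = k × Vd = 0.01465 × 59.0 = 0.8644 L/h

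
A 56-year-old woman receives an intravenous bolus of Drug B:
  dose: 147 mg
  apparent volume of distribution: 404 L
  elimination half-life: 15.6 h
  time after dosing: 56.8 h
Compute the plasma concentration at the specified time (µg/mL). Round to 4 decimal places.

C₀ = Dose / Vd = 147.0 / 404 = 0.3639 mg/L
k = ln2 / t½ = 0.693147 / 15.6 = 0.04443 h⁻¹
C = C₀ · e^(−k·t) = 0.3639 × e^(−0.04443 × 56.8)
  = 0.3639 × 0.08017 = 0.02917 mg/L
(0.02917 mg/L = 0.02917 µg/mL)

0.0292 µg/mL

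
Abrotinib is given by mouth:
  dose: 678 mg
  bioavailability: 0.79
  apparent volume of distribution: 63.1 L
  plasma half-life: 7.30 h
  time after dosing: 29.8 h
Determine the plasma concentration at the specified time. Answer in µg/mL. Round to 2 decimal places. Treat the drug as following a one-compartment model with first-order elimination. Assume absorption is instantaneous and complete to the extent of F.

0.50 µg/mL

Amount reaching circulation = F × Dose = 0.79 × 678.0 = 535.6 mg
C₀ = F·Dose / Vd = 535.6 / 63.1 = 8.488 mg/L
k = ln2 / t½ = 0.693147 / 7.30 = 0.09495 h⁻¹
C = C₀ · e^(−k·t) = 8.488 × e^(−0.09495 × 29.8)
  = 8.488 × 0.05904 = 0.5011 mg/L
(0.5011 mg/L = 0.5011 µg/mL)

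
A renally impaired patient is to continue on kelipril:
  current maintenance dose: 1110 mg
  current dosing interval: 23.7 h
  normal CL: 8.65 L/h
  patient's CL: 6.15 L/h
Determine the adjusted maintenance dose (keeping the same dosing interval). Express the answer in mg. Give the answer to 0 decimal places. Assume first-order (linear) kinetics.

To keep the same average steady-state level, dosing rate must scale with clearance.
CL ratio = 6.15 / 8.65 = 0.7110
New dose (same interval) = 1110 × 0.7110 = 789.2 mg

789 mg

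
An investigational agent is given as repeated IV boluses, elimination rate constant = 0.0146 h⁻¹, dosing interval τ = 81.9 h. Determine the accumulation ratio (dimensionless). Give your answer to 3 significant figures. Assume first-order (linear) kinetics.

1.43

e^(−kτ) = e^(−0.01460 × 81.9) = 0.3025
Accumulation ratio R = 1 / (1 − e^(−kτ)) = 1 / (1 − 0.3025) = 1.434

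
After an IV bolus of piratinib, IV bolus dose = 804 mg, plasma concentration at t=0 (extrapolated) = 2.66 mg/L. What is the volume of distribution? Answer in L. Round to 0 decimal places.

Vd = Dose / C₀ = 804.0 / 2.66 = 302.3 L

302 L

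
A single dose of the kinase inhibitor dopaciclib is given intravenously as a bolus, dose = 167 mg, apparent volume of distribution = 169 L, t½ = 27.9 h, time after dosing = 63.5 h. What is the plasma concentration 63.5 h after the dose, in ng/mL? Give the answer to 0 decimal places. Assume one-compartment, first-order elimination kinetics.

204 ng/mL

C₀ = Dose / Vd = 167.0 / 169 = 0.9882 mg/L
k = ln2 / t½ = 0.693147 / 27.9 = 0.02484 h⁻¹
C = C₀ · e^(−k·t) = 0.9882 × e^(−0.02484 × 63.5)
  = 0.9882 × 0.2065 = 0.2041 mg/L
Convert: 0.2041 mg/L × 1000 = 204.1 ng/mL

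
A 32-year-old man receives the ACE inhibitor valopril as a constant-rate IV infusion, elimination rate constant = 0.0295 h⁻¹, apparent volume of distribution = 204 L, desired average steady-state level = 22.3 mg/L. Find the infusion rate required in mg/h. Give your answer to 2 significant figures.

130 mg/h

CL = k × Vd = 0.02950 × 204 = 6.018 L/h
At steady state, infusion rate R₀ = Css × CL = 22.3 × 6.018 = 134.2 mg/h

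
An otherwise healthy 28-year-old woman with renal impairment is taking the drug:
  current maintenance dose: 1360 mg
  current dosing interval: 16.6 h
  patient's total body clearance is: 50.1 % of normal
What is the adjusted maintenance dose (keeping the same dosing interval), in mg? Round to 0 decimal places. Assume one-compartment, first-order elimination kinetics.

To keep the same average steady-state level, dosing rate must scale with clearance.
CL ratio = 50.1 / 100 = 0.5010
New dose (same interval) = 1360 × 0.5010 = 681.4 mg

681 mg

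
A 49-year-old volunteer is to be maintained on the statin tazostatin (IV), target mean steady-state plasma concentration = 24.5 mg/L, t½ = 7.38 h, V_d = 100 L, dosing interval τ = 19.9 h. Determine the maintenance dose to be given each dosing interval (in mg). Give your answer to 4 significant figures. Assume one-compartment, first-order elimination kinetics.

4579 mg

k = ln2 / t½ = 0.693147 / 7.38 = 0.09392 h⁻¹
CL = k × Vd = 0.09392 × 100 = 9.392 L/h
At steady state, Dose/τ = Css × CL.
Dose = Css × CL × τ = 24.5 × 9.392 × 19.9 = 4579 mg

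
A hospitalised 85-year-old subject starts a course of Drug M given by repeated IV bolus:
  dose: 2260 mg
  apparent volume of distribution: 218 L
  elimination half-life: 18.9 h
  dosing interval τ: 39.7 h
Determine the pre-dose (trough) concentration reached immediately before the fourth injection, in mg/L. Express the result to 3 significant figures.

3.11 mg/L

C₀ per dose = Dose / Vd = 2260 / 218 = 10.37 mg/L
k = ln2 / t½ = 0.693147 / 18.9 = 0.03667 h⁻¹
Fraction remaining after one interval: r = e^(−kτ) = e^(−0.03667 × 39.7) = 0.2332
Before dose 4, 3 doses have been given (aged 1τ, 2τ, 3τ).
C_trough = C₀ × (r + r² + … + r^3) = C₀ × r(1−r^3)/(1−r)
        = 10.37 × 0.2332 × (1 − 0.01268) / (1 − 0.2332) = 3.114 mg/L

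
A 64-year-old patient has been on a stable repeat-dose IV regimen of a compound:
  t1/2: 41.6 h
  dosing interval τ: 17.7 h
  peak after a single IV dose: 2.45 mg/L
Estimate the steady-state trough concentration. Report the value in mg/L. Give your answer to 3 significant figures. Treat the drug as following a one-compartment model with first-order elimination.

7.14 mg/L

k = ln2 / t½ = 0.693147 / 41.6 = 0.01666 h⁻¹
e^(−kτ) = e^(−0.01666 × 17.7) = 0.7446
Accumulation ratio R = 1 / (1 − e^(−kτ)) = 1 / (1 − 0.7446) = 3.915
Steady-state trough = C₀ × R × e^(−kτ) = 2.45 × 3.915 × 0.7446 = 7.142 mg/L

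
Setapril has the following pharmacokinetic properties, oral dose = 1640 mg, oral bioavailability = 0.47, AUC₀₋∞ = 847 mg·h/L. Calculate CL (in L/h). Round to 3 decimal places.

0.910 L/h

CL = F·Dose / AUC = 0.47 × 1640 / 847 = 0.9100 L/h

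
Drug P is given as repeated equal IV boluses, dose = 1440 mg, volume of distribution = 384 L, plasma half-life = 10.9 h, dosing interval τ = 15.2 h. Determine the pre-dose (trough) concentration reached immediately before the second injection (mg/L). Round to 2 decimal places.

1.43 mg/L

C₀ per dose = Dose / Vd = 1440 / 384 = 3.750 mg/L
k = ln2 / t½ = 0.693147 / 10.9 = 0.06359 h⁻¹
Fraction remaining after one interval: r = e^(−kτ) = e^(−0.06359 × 15.2) = 0.3804
Before dose 2, 1 dose has been given (aged 1τ).
C_trough = C₀ × r = 3.750 × 0.3804 = 1.427 mg/L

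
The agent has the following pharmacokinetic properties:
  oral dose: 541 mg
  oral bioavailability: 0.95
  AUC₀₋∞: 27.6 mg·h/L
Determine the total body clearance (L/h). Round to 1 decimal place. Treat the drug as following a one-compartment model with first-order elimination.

18.6 L/h

CL = F·Dose / AUC = 0.95 × 541 / 27.6 = 18.62 L/h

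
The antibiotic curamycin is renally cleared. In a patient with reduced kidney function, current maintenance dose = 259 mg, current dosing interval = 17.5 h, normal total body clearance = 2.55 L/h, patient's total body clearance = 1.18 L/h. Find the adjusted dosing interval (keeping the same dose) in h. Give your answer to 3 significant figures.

37.8 h

To keep the same average steady-state level, dosing rate must scale with clearance.
CL ratio = 1.18 / 2.55 = 0.4627
New interval (same dose) = 17.5 / 0.4627 = 37.82 h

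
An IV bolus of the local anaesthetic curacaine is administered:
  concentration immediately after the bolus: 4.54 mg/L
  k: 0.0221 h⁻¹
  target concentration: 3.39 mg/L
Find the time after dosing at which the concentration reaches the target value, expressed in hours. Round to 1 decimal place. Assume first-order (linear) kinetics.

13.2 h

t = ln(C₀ / C) / k = ln(4.540 / 3.39) / 0.02210
  = ln(1.339) / 0.02210 = 0.2919 / 0.02210 = 13.21 h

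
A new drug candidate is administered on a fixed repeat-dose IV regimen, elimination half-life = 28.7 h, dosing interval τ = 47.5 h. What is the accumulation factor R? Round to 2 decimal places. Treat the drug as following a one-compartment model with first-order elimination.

k = ln2 / t½ = 0.693147 / 28.7 = 0.02415 h⁻¹
e^(−kτ) = e^(−0.02415 × 47.5) = 0.3175
Accumulation ratio R = 1 / (1 − e^(−kτ)) = 1 / (1 − 0.3175) = 1.465

1.47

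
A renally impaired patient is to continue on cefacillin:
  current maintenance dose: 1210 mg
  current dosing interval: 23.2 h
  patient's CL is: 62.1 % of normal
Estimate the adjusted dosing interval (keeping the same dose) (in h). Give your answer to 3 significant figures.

37.4 h

To keep the same average steady-state level, dosing rate must scale with clearance.
CL ratio = 62.1 / 100 = 0.6210
New interval (same dose) = 23.2 / 0.6210 = 37.36 h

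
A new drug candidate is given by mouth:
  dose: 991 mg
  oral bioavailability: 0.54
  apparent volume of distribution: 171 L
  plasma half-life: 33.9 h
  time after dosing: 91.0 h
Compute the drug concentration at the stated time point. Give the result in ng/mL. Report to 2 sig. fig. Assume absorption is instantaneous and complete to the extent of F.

Amount reaching circulation = F × Dose = 0.54 × 991.0 = 535.1 mg
C₀ = F·Dose / Vd = 535.1 / 171 = 3.129 mg/L
k = ln2 / t½ = 0.693147 / 33.9 = 0.02045 h⁻¹
C = C₀ · e^(−k·t) = 3.129 × e^(−0.02045 × 91.0)
  = 3.129 × 0.1555 = 0.4866 mg/L
Convert: 0.4866 mg/L × 1000 = 486.6 ng/mL

490 ng/mL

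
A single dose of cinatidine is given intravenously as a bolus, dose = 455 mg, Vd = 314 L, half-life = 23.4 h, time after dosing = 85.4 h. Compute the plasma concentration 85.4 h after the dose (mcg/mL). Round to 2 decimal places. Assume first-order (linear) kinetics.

C₀ = Dose / Vd = 455.0 / 314 = 1.449 mg/L
k = ln2 / t½ = 0.693147 / 23.4 = 0.02962 h⁻¹
C = C₀ · e^(−k·t) = 1.449 × e^(−0.02962 × 85.4)
  = 1.449 × 0.07970 = 0.1155 mg/L
(0.1155 mg/L = 0.1155 mcg/mL)

0.12 mcg/mL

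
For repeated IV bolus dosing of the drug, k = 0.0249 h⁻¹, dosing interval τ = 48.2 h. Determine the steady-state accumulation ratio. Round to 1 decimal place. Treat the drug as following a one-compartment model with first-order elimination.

e^(−kτ) = e^(−0.02490 × 48.2) = 0.3011
Accumulation ratio R = 1 / (1 − e^(−kτ)) = 1 / (1 − 0.3011) = 1.431

1.4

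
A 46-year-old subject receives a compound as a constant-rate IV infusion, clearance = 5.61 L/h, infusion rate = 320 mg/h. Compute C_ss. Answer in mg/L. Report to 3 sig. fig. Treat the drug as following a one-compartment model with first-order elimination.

At steady state Css = R₀ / CL = 320 / 5.610 = 57.04 mg/L

57.0 mg/L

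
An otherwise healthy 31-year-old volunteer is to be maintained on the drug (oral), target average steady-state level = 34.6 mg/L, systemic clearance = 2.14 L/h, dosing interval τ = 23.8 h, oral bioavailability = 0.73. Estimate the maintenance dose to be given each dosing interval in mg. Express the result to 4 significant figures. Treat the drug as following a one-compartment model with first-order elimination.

2414 mg

At steady state, F × (Dose/τ) = Css × CL.
Dose = Css × CL × τ / F = 34.6 × 2.140 × 23.8 / 0.73 = 2414 mg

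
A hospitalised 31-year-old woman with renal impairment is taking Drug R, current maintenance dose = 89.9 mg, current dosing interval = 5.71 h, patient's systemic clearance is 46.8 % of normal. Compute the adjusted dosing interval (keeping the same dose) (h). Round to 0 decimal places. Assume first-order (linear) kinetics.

12 h

To keep the same average steady-state level, dosing rate must scale with clearance.
CL ratio = 46.8 / 100 = 0.4680
New interval (same dose) = 5.71 / 0.4680 = 12.20 h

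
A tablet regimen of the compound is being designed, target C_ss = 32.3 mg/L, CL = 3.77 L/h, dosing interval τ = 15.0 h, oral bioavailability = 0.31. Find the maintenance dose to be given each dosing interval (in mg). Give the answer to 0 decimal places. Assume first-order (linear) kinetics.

At steady state, F × (Dose/τ) = Css × CL.
Dose = Css × CL × τ / F = 32.3 × 3.770 × 15.0 / 0.31 = 5892 mg

5892 mg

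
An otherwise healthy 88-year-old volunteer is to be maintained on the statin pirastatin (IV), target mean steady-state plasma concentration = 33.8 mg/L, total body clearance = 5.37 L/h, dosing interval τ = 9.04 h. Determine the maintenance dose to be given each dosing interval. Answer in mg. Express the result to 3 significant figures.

1640 mg

At steady state, Dose/τ = Css × CL.
Dose = Css × CL × τ = 33.8 × 5.370 × 9.04 = 1641 mg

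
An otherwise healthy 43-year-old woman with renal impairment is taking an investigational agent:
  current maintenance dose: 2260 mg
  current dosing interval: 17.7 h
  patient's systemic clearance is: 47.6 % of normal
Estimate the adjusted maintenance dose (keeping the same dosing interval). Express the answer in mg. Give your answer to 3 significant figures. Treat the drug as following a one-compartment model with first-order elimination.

1080 mg

To keep the same average steady-state level, dosing rate must scale with clearance.
CL ratio = 47.6 / 100 = 0.4760
New dose (same interval) = 2260 × 0.4760 = 1076 mg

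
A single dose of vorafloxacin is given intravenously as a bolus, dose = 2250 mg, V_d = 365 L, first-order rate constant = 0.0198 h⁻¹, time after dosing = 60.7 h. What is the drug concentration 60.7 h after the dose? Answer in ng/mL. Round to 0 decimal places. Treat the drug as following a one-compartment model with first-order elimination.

C₀ = Dose / Vd = 2250 / 365 = 6.164 mg/L
C = C₀ · e^(−k·t) = 6.164 × e^(−0.01980 × 60.7)
  = 6.164 × 0.3006 = 1.853 mg/L
Convert: 1.853 mg/L × 1000 = 1853 ng/mL

1853 ng/mL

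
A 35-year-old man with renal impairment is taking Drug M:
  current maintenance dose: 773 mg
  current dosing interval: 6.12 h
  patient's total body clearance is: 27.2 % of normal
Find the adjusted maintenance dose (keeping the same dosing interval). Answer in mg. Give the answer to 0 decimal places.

To keep the same average steady-state level, dosing rate must scale with clearance.
CL ratio = 27.2 / 100 = 0.2720
New dose (same interval) = 773 × 0.2720 = 210.3 mg

210 mg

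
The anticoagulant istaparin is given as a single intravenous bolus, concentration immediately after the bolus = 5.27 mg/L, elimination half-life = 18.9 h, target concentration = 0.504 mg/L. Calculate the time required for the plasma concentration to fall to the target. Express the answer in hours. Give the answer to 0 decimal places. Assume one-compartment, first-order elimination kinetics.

k = ln2 / t½ = 0.693147 / 18.9 = 0.03667 h⁻¹
t = ln(C₀ / C) / k = ln(5.270 / 0.504) / 0.03667
  = ln(10.46) / 0.03667 = 2.348 / 0.03667 = 64.03 h

64 h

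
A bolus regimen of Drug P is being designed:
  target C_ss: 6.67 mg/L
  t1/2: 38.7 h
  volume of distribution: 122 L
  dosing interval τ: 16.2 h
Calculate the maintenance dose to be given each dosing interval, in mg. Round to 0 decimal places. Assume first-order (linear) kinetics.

236 mg

k = ln2 / t½ = 0.693147 / 38.7 = 0.01791 h⁻¹
CL = k × Vd = 0.01791 × 122 = 2.185 L/h
At steady state, Dose/τ = Css × CL.
Dose = Css × CL × τ = 6.67 × 2.185 × 16.2 = 236.1 mg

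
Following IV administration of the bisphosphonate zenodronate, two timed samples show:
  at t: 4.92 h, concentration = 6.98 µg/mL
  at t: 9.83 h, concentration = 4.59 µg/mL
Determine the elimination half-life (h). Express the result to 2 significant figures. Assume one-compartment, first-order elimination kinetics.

k = ln(C₁/C₂) / (t₂ − t₁) = ln(6.98/4.59) / (9.83 − 4.92)
  = 0.4192 / 4.910 = 0.08538 h⁻¹
t½ = ln2 / k = 0.693147 / 0.08538 = 8.118 h

8.1 h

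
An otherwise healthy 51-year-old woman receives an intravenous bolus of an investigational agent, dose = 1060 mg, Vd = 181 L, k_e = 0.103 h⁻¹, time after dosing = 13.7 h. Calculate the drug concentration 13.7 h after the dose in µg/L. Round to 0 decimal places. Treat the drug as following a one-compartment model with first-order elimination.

1428 µg/L

C₀ = Dose / Vd = 1060 / 181 = 5.856 mg/L
C = C₀ · e^(−k·t) = 5.856 × e^(−0.1030 × 13.7)
  = 5.856 × 0.2439 = 1.428 mg/L
Convert: 1.428 mg/L × 1000 = 1428 µg/L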